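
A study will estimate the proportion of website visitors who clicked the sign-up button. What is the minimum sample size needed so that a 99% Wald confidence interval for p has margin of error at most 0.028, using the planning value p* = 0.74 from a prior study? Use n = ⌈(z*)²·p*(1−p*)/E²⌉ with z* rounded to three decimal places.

n = 1629

For 99% confidence, z* = 2.576.
p*(1−p*) = 0.74·0.26 = 0.1924.
Required n before rounding: 6.635776 × 0.1924 / 0.028² = 1628.474.
Rounding up, n = 1629.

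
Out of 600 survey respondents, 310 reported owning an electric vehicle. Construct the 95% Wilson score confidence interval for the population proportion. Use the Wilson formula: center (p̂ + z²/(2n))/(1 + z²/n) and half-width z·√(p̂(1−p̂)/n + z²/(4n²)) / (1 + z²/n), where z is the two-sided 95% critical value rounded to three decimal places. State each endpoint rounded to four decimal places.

(0.4767, 0.5564)

Here p̂ = 310/600 = 0.51667 and z = 1.960 (z² = 3.841600).
Denominator 1 + z²/n = 1 + 3.841600/600 = 1.006403.
Center = (0.51667 + 0.003201)/1.006403 = 0.51656.
Radicand: p̂(1−p̂)/n + z²/(4n²) = 0.000416204 + 0.000002668 = 0.000418872.
Half-width = 1.960·√0.000418872/1.006403 = 0.03986.
CI: 0.51656 ± 0.03986 = (0.4767, 0.5564).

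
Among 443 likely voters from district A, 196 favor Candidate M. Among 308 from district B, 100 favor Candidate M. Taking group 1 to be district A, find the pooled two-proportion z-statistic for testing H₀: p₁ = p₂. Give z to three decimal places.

z = 3.248

Sample proportions: p̂₁ = 196/443 = 0.44244 and p̂₂ = 100/308 = 0.32468.
Pooling: p̂ = 296/751 = 0.39414.
Pooled SE = √[0.2387939·0.00550409] ≈ 0.036254.
z = (p̂₁ − p̂₂)/SE = (0.44244 − 0.32468)/0.036254 = 0.11776/0.036254 = 3.248.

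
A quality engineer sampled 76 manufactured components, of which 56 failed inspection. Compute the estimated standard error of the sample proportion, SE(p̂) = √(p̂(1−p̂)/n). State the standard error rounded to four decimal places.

SE = 0.0505

Sample proportion p̂ = 56/76 = 0.73684.
p̂(1−p̂) = 0.73684·0.26316 = 0.193907.
SE = √(0.193907/76) = √0.002551408 = 0.0505.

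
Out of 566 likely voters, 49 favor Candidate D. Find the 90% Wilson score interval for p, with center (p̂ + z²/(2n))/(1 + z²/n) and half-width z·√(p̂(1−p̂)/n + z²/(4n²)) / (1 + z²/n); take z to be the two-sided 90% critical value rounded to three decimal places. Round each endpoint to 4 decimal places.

(0.0690, 0.1080)

Here p̂ = 49/566 = 0.08657 and z = 1.645 (z² = 2.706025).
1 + z²/n = 1.004781.
Adjusted center: (0.08657 + z²/(2n))/1.004781 = 0.08854.
Radicand: p̂(1−p̂)/n + z²/(4n²) = 0.000139713 + 0.000002112 = 0.000141825.
Half-width = 1.645·√0.000141825/1.004781 = 0.01950.
Interval: 0.08854 ± 0.01950 → (0.0690, 0.1080).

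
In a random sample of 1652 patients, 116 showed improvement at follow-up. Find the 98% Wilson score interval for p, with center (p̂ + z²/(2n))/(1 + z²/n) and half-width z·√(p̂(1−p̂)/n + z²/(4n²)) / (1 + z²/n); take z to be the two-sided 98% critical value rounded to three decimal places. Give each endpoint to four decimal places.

Here p̂ = 116/1652 = 0.07022 and z = 2.326 (z² = 5.410276).
Denominator 1 + z²/n = 1 + 5.410276/1652 = 1.003275.
Adjusted center: (0.07022 + z²/(2n))/1.003275 = 0.07162.
Radicand: p̂(1−p̂)/n + z²/(4n²) = 0.000039520 + 0.000000496 = 0.000040016.
Half-width = 2.326·√0.000040016/1.003275 = 0.01467.
CI: 0.07162 ± 0.01467 = (0.0570, 0.0863).

(0.0570, 0.0863)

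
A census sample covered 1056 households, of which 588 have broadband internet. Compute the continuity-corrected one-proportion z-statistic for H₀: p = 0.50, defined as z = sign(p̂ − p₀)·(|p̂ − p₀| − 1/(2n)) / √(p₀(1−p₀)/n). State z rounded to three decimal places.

z = 3.662

Sample proportion p̂ = 588/1056 = 0.55682. p̂ − p₀ = 0.056818.
1/(2n) = 0.000473.
Corrected numerator: |0.056818| − 0.000473 = 0.056345.
Null standard error: √(0.50·0.50/1056) = √0.000236742 = 0.015386.
z = (+)0.056345/0.015386 = 3.662.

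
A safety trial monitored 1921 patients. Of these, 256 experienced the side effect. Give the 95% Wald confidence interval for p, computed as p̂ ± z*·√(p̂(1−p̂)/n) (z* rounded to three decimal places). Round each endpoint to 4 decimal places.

(0.1181, 0.1485)

Sample proportion p̂ = 256/1921 = 0.13326.
SE(p̂) = √(0.13326·0.86674/1921) = 0.007754.
The 95% critical value is z* = 1.960.
Margin = 1.960·0.007754 = 0.01520.
CI: 0.13326 ± 0.01520 = (0.1181, 0.1485).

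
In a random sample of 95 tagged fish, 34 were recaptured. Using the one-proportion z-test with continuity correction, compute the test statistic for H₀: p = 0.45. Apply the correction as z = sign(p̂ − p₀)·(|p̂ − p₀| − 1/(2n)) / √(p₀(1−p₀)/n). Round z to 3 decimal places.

z = -1.701

With x = 34 successes in n = 95, p̂ = 0.35789. p̂ − p₀ = -0.092105.
1/(2n) = 0.005263.
Corrected numerator: |-0.092105| − 0.005263 = 0.086842.
Null standard error: √(0.45·0.55/95) = √0.002605263 = 0.051042.
z = (−)0.086842/0.051042 = -1.701.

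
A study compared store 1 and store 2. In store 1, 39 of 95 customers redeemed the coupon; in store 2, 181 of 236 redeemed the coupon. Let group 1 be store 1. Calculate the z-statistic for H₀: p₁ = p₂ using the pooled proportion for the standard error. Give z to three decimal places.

Sample proportions: p̂₁ = 39/95 = 0.41053 and p̂₂ = 181/236 = 0.76695.
Pooled p̂ = (39+181)/(95+236) = 220/331 = 0.66465.
Pooled SE = √[0.2228895·0.01476360] ≈ 0.057364.
z = -0.35642/0.057364 = -6.213.

z = -6.213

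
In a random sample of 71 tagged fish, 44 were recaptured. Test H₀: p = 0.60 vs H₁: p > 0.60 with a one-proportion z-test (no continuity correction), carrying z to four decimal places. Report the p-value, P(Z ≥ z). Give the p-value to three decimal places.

p-value = 0.367

With x = 44 successes in n = 71, p̂ = 0.61972.
SE₀ = √(0.60·0.40/71) = 0.058140.
z = (p̂ − p₀)/SE = (44/71 − 0.60)/0.058140 ≈ 0.3392.
From the standard normal, P(Z ≥ z) = 0.367.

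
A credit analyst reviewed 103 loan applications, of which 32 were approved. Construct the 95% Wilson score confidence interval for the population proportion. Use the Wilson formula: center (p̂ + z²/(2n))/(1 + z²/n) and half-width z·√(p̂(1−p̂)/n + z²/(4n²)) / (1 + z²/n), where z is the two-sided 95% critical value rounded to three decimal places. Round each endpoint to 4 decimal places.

p̂ = 32/103 = 0.31068; z = 1.960, so z² = 3.841600.
1 + z²/n = 1.037297.
Adjusted center: (0.31068 + z²/(2n))/1.037297 = 0.31749.
Radicand: p̂(1−p̂)/n + z²/(4n²) = 0.002079202 + 0.000090527 = 0.002169729.
Half-width = z·√(radicand)/denom = 1.960·0.046580/1.037297 = 0.08801.
Interval: 0.31749 ± 0.08801 → (0.2295, 0.4055).

(0.2295, 0.4055)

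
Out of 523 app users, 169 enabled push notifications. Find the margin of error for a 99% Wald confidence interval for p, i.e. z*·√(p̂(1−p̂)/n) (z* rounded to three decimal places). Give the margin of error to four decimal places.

p̂ = 169/523 = 0.32314.
Standard error of p̂: √(0.218719/523) = √0.000418201 = 0.020450.
The 99% critical value is z* = 2.576.
Margin of error = z*·SE = 2.576 × 0.020450 = 0.0527.

ME = 0.0527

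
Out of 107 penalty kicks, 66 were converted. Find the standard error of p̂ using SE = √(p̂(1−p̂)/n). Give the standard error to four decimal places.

The sample proportion is 66/107 = 0.61682.
p̂(1−p̂) = 0.61682·0.38318 = 0.236353.
SE = √(0.236353/107) = √0.002208907 = 0.0470.

SE = 0.0470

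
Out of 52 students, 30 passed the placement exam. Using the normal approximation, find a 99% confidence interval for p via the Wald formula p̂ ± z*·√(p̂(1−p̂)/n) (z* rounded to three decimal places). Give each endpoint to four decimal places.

p̂ = 30/52 = 0.57692.
SE = √(p̂(1−p̂)/n) = √(0.244083/52) = 0.068512.
z* = 2.576 at the 99% level.
Margin = 2.576·0.068512 = 0.17649.
So the interval runs from 0.4004 to 0.7534.

(0.4004, 0.7534)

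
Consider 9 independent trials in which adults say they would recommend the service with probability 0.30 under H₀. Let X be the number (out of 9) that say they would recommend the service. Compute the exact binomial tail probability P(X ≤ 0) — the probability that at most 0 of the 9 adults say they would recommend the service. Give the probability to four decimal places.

X ~ Binomial(n=9, p=0.30).
P(X ≤ 0) = C(9,0)·0.30^0·0.70^9.
= 0.040354 = 0.0404.

P = 0.0404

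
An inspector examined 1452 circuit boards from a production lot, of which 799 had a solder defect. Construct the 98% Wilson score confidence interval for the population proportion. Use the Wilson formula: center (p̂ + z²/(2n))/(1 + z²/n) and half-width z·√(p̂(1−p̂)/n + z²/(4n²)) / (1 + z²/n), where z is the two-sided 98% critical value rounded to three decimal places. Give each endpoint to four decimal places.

p̂ = 799/1452 = 0.55028; z = 2.326, so z² = 5.410276.
1 + z²/n = 1.003726.
Adjusted center: (0.55028 + z²/(2n))/1.003726 = 0.55009.
Radicand: p̂(1−p̂)/n + z²/(4n²) = 0.000170436 + 0.000000642 = 0.000171078.
Half-width = z·√(radicand)/denom = 2.326·0.013080/1.003726 = 0.03031.
So the interval runs from 0.5198 to 0.5804.

(0.5198, 0.5804)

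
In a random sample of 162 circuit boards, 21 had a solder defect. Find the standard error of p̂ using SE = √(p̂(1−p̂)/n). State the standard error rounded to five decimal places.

The sample proportion is 21/162 = 0.12963.
p̂(1−p̂) = 0.112826.
Dividing by n and taking the root: √0.000696457 = 0.02639.

SE = 0.02639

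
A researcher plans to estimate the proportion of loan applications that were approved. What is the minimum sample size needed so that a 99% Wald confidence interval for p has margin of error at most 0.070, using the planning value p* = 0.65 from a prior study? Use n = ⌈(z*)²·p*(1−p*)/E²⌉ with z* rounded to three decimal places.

z* = 2.576 at the 99% level.
p*(1−p*) = 0.65·0.35 = 0.2275.
(z*)²·p*(1−p*)/E² = 6.635776·0.2275/0.004900 = 308.090.
⌈308.090⌉ = 309.

n = 309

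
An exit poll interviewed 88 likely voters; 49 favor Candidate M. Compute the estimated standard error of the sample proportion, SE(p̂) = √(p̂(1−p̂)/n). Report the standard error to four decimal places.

With x = 49 successes in n = 88, p̂ = 0.55682.
p̂(1−p̂) = 0.55682·0.44318 = 0.246771.
Dividing by n and taking the root: √0.002804216 = 0.0530.

SE = 0.0530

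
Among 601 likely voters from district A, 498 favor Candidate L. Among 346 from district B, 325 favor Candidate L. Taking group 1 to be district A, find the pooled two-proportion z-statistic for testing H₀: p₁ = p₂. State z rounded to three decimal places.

p̂₁ = 498/601 = 0.82862, p̂₂ = 325/346 = 0.93931.
Pooling: p̂ = 823/947 = 0.86906.
Pooled SE = √[0.1137946·0.00455407] ≈ 0.022765.
z = (p̂₁ − p̂₂)/SE = (0.82862 − 0.93931)/0.022765 = -0.11069/0.022765 = -4.862.

z = -4.862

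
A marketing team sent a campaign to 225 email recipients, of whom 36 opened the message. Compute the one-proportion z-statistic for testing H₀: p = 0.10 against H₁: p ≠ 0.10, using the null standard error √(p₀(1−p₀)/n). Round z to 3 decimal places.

z = 3.000

With x = 36 successes in n = 225, p̂ = 0.16000.
SE₀ = √(0.10·0.90/225) = 0.020000.
z = (0.16000 − 0.10)/0.020000 = 0.06000/0.020000 = 3.000.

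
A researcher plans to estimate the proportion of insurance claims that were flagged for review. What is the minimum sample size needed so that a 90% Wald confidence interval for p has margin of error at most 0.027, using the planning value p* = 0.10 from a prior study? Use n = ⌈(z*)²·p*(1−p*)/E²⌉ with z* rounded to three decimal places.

n = 335

The 90% critical value is z* = 1.645.
p*(1−p*) = 0.10·0.90 = 0.0900.
(z*)²·p*(1−p*)/E² = 2.706025·0.0900/0.000729 = 334.077.
⌈334.077⌉ = 335.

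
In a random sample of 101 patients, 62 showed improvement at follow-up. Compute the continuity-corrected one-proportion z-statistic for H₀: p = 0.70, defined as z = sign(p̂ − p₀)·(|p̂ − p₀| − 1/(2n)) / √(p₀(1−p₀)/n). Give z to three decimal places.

The sample proportion is 62/101 = 0.61386. p̂ − p₀ = -0.086139.
Continuity correction 1/(2n) = 1/202 = 0.004950.
Corrected numerator: |-0.086139| − 0.004950 = 0.081189.
Null standard error: √(0.70·0.30/101) = √0.002079208 = 0.045598.
z = −0.081189/0.045598 = -1.781.

z = -1.781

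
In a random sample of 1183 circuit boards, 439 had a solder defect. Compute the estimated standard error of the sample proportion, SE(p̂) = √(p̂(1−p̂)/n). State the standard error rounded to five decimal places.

The sample proportion is 439/1183 = 0.37109.
p̂(1−p̂) = 0.37109·0.62891 = 0.233382.
SE = √(0.233382/1183) = √0.000197280 = 0.01405.

SE = 0.01405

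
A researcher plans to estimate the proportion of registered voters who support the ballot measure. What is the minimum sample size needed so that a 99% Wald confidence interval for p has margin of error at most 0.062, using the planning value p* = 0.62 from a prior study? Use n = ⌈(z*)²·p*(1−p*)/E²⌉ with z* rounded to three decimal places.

n = 407

For 99% confidence, z* = 2.576.
p*(1−p*) = 0.62·0.38 = 0.2356.
(z*)²·p*(1−p*)/E² = 6.635776·0.2356/0.003844 = 406.709.
Rounding up, n = 407.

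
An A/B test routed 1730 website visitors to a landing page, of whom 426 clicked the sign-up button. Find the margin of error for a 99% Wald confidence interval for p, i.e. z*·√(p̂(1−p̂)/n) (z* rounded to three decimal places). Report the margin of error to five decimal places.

ME = 0.02668

p̂ = 426/1730 = 0.24624.
SE = √(p̂(1−p̂)/n) = √(0.185607/1730) = 0.010358.
z* = 2.576 at the 99% level.
So ME = 0.02668.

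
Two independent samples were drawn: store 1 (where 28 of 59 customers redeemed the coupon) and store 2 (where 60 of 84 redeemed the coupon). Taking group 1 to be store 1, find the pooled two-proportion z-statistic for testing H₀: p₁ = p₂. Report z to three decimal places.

p̂₁ = 28/59 = 0.47458, p̂₂ = 60/84 = 0.71429.
Pooling: p̂ = 88/143 = 0.61538.
SE = √[p̂(1−p̂)(1/n₁+1/n₂)] = √[0.61538·0.38462·(1/59+1/84)] ≈ 0.082640.
z = (p̂₁ − p̂₂)/SE = (0.47458 − 0.71429)/0.082640 = -0.23971/0.082640 = -2.901.

z = -2.901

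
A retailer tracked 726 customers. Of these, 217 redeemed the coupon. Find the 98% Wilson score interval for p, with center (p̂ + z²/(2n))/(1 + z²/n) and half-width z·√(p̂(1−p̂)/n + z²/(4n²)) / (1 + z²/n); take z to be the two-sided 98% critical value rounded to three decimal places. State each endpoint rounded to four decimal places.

Here p̂ = 217/726 = 0.29890 and z = 2.326 (z² = 5.410276).
1 + z²/n = 1.007452.
Center = (0.29890 + 0.003726)/1.007452 = 0.30039.
Radicand: p̂(1−p̂)/n + z²/(4n²) = 0.000288647 + 0.000002566 = 0.000291213.
Half-width = 2.326·√0.000291213/1.007452 = 0.03940.
CI: 0.30039 ± 0.03940 = (0.2610, 0.3398).

(0.2610, 0.3398)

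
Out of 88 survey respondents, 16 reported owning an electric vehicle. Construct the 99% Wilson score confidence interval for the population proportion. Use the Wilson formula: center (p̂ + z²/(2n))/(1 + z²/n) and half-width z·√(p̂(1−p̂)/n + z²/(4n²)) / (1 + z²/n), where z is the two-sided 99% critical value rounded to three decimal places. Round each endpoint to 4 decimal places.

(0.0996, 0.3087)

p̂ = 16/88 = 0.18182; z = 2.576, so z² = 6.635776.
1 + z²/n = 1.075407.
Center = (0.18182 + 0.037703)/1.075407 = 0.20413.
Radicand: p̂(1−p̂)/n + z²/(4n²) = 0.001690458 + 0.000214223 = 0.001904681.
Half-width = z·√(radicand)/denom = 2.576·0.043643/1.075407 = 0.10454.
CI: 0.20413 ± 0.10454 = (0.0996, 0.3087).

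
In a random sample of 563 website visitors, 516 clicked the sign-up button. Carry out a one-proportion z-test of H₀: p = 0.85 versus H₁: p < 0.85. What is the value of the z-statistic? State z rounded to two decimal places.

The sample proportion is 516/563 = 0.91652.
Null standard error: √(0.85·0.15/563) = √0.000226465 = 0.015049.
z = (p̂ − p₀)/SE = (0.91652 − 0.85)/0.015049 = 4.42.

z = 4.42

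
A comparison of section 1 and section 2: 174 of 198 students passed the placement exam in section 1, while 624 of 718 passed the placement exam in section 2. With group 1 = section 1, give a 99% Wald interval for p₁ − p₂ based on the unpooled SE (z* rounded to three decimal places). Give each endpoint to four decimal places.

(-0.0583, 0.0777)

p̂₁ = 0.87879, p̂₂ = 0.86908, so the observed difference is 0.00971.
Unpooled SE = √(p̂₁(1−p̂₁)/n₁ + p̂₂(1−p̂₂)/n₂) = √(0.000537978 + 0.000158467) = 0.026390.
For 99% confidence, z* = 2.576. Margin of error = 0.06798.
So the interval runs from -0.0583 to 0.0777.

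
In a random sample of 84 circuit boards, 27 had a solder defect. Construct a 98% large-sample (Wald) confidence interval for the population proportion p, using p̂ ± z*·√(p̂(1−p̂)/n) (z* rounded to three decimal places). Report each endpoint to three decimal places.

p̂ = 27/84 = 0.32143.
SE = √(p̂(1−p̂)/n) = √(0.218112/84) = 0.050957.
For 98% confidence, z* = 2.326.
Margin = 2.326·0.050957 = 0.11853.
Interval: 0.32143 ± 0.11853 → (0.203, 0.440).

(0.203, 0.440)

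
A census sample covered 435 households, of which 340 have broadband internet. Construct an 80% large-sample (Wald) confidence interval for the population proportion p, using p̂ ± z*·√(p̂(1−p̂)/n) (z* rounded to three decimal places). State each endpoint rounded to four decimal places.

(0.7562, 0.8070)

Sample proportion p̂ = 340/435 = 0.78161.
SE(p̂) = √(0.78161·0.21839/435) = 0.019809.
The 80% critical value is z* = 1.282.
Margin of error: 1.282 × 0.019809 = 0.02540.
So the interval runs from 0.7562 to 0.8070.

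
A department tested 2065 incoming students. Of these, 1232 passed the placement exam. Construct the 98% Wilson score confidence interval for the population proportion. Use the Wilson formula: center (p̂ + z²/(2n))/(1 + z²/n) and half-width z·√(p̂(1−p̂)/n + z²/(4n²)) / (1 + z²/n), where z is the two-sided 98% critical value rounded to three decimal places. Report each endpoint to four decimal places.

(0.5713, 0.6214)

Here p̂ = 1232/2065 = 0.59661 and z = 2.326 (z² = 5.410276).
Denominator 1 + z²/n = 1 + 5.410276/2065 = 1.002620.
Adjusted center: (0.59661 + z²/(2n))/1.002620 = 0.59636.
Radicand: p̂(1−p̂)/n + z²/(4n²) = 0.000116546 + 0.000000317 = 0.000116863.
Half-width = 2.326·√0.000116863/1.002620 = 0.02508.
CI: 0.59636 ± 0.02508 = (0.5713, 0.6214).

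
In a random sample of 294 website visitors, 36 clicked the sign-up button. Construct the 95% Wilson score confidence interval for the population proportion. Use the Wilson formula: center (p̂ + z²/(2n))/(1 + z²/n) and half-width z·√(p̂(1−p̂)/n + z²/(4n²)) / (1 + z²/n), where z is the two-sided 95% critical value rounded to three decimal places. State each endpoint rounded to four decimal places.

p̂ = 36/294 = 0.12245; z = 1.960, so z² = 3.841600.
1 + z²/n = 1.013067.
Adjusted center: (0.12245 + z²/(2n))/1.013067 = 0.12732.
Radicand: p̂(1−p̂)/n + z²/(4n²) = 0.000365494 + 0.000011111 = 0.000376605.
Half-width = z·√(radicand)/denom = 1.960·0.019406/1.013067 = 0.03755.
Interval: 0.12732 ± 0.03755 → (0.0898, 0.1649).

(0.0898, 0.1649)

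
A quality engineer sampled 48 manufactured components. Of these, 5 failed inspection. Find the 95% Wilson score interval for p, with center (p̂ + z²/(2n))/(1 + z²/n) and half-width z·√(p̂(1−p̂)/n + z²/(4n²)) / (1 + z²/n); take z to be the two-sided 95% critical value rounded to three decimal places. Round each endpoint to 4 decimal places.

(0.0453, 0.2217)

Here p̂ = 5/48 = 0.10417 and z = 1.960 (z² = 3.841600).
1 + z²/n = 1.080033.
Center = (0.10417 + 0.040017)/1.080033 = 0.13350.
Radicand: p̂(1−p̂)/n + z²/(4n²) = 0.001944083 + 0.000416840 = 0.002360923.
Half-width = 1.960·√0.002360923/1.080033 = 0.08818.
Interval: 0.13350 ± 0.08818 → (0.0453, 0.2217).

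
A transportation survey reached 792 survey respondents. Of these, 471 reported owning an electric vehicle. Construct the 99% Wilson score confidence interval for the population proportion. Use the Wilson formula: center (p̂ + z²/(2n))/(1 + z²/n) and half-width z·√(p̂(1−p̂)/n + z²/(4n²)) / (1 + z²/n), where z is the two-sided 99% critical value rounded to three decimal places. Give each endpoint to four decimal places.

Here p̂ = 471/792 = 0.59470 and z = 2.576 (z² = 6.635776).
1 + z²/n = 1.008379.
Center = (0.59470 + 0.004189)/1.008379 = 0.59391.
Radicand: p̂(1−p̂)/n + z²/(4n²) = 0.000304334 + 0.000002645 = 0.000306979.
Half-width = z·√(radicand)/denom = 2.576·0.017521/1.008379 = 0.04476.
So the interval runs from 0.5492 to 0.6387.

(0.5492, 0.6387)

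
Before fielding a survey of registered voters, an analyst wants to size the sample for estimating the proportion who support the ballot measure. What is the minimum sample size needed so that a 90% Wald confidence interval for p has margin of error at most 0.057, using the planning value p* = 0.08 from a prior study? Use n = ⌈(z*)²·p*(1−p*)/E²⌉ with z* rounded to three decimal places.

The 90% critical value is z* = 1.645.
p*(1−p*) = 0.0736.
(z*)²·p*(1−p*)/E² = 2.706025·0.0736/0.003249 = 61.300.
⌈61.300⌉ = 62.

n = 62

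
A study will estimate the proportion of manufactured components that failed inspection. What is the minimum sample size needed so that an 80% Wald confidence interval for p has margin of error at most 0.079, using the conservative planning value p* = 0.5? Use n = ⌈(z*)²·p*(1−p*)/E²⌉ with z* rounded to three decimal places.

z* = 1.282 at the 80% level.
p*(1−p*) = 0.2500.
(z*)²·p*(1−p*)/E² = 1.643524·0.2500/0.006241 = 65.836.
⌈65.836⌉ = 66.

n = 66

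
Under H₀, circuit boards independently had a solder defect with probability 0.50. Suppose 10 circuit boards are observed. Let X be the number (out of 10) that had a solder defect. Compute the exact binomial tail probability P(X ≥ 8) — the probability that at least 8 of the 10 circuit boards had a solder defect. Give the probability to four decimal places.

X ~ Binomial(n=10, p=0.50).
P(X ≥ 8) = C(10,8)·0.50^8·0.50^2 + C(10,9)·0.50^9·0.50^1 + C(10,10)·0.50^10·0.50^0.
= 0.043945 + 0.009766 + 0.000977 = 0.0547.

P = 0.0547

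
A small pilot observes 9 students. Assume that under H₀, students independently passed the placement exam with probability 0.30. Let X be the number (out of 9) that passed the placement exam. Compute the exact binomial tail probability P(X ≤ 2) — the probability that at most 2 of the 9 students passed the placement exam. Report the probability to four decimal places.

X is binomial with n = 9 and p = 0.30.
P(X ≤ 2) = C(9,0)·0.30^0·0.70^9 + C(9,1)·0.30^1·0.70^8 + C(9,2)·0.30^2·0.70^7.
= 0.040354 + 0.155650 + 0.266828 = 0.4628.

P = 0.4628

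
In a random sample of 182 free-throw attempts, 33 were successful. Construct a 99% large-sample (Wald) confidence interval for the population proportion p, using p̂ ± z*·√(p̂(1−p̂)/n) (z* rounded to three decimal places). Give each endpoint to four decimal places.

The sample proportion is 33/182 = 0.18132.
SE = √(p̂(1−p̂)/n) = √(0.148442/182) = 0.028559.
For 99% confidence, z* = 2.576.
Margin of error: 2.576 × 0.028559 = 0.07357.
Interval: 0.18132 ± 0.07357 → (0.1078, 0.2549).

(0.1078, 0.2549)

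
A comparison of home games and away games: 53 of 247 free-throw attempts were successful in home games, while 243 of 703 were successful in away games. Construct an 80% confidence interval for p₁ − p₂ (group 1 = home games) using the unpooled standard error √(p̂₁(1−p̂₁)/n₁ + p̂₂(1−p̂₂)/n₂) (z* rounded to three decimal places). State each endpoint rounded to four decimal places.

p̂₁ = 53/247 = 0.21457, p̂₂ = 243/703 = 0.34566; p̂₁ − p̂₂ = -0.13109.
Unpooled SE = √(p̂₁(1−p̂₁)/n₁ + p̂₂(1−p̂₂)/n₂) = √(0.000682318 + 0.000321735) = 0.031687.
z* = 1.282 at the 80% level. Margin = 1.282·0.031687 = 0.04062.
So the interval runs from -0.1717 to -0.0905.

(-0.1717, -0.0905)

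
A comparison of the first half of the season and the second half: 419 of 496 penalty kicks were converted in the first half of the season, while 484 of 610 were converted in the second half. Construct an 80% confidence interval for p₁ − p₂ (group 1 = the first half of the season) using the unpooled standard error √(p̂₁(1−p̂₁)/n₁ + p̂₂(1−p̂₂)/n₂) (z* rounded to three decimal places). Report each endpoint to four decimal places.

p̂₁ = 419/496 = 0.84476, p̂₂ = 484/610 = 0.79344; p̂₁ − p̂₂ = 0.05132.
Unpooled SE = √(p̂₁(1−p̂₁)/n₁ + p̂₂(1−p̂₂)/n₂) = √(0.000264399 + 0.000268674) = 0.023088.
The 80% critical value is z* = 1.282. Margin of error = 0.02960.
Interval: 0.05132 ± 0.02960 → (0.0217, 0.0809).

(0.0217, 0.0809)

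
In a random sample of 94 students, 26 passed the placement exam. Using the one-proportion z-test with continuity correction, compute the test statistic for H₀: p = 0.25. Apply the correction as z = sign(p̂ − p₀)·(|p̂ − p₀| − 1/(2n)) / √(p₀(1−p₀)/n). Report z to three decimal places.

z = 0.476

Sample proportion p̂ = 26/94 = 0.27660. p̂ − p₀ = 0.026596.
1/(2n) = 0.005319.
Corrected numerator: |0.026596| − 0.005319 = 0.021277.
Under H₀, SE = √(p₀(1−p₀)/n) = √(0.25·0.75/94) = √0.001994681 = 0.044662.
z = (+)0.021277/0.044662 = 0.476.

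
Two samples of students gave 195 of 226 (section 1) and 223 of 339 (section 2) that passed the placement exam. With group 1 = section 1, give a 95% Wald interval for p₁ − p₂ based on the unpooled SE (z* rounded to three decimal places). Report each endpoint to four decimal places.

(0.1375, 0.2726)

p̂₁ = 0.86283, p̂₂ = 0.65782, so the observed difference is 0.20501.
Unpooled SE = √(p̂₁(1−p̂₁)/n₁ + p̂₂(1−p̂₂)/n₂) = √(0.000523686 + 0.000663993) = 0.034463.
For 95% confidence, z* = 1.960. Margin of error = 0.06755.
So the interval runs from 0.1375 to 0.2726.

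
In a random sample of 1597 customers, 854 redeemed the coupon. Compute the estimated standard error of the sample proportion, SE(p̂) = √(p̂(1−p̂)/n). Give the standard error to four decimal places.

Sample proportion p̂ = 854/1597 = 0.53475.
p̂(1−p̂) = 0.248792.
SE = √(0.248792/1597) = √0.000155787 = 0.0125.

SE = 0.0125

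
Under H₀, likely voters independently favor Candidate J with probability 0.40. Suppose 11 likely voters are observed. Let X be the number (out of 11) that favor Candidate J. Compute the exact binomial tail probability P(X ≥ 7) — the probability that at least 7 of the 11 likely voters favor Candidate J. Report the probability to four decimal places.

P = 0.0994

X ~ Binomial(n=11, p=0.40).
P(X ≥ 7) = Σ_{j=7}^{11} C(11,j)·0.40^j·0.60^{11−j}.
= 0.070071 + 0.023357 + 0.005190 + 0.000692 + 0.000042 = 0.0994.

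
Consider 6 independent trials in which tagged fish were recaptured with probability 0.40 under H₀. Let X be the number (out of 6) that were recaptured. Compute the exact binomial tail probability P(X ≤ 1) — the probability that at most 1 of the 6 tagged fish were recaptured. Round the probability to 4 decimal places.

P = 0.2333

X ~ Binomial(n=6, p=0.40).
P(X ≤ 1) = C(6,0)·0.40^0·0.60^6 + C(6,1)·0.40^1·0.60^5.
= 0.046656 + 0.186624 = 0.2333.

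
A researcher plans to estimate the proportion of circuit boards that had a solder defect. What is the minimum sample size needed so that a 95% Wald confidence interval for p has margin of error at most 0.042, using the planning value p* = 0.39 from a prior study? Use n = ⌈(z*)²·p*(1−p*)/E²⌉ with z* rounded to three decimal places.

For 95% confidence, z* = 1.960.
p*(1−p*) = 0.2379.
Required n before rounding: 3.841600 × 0.2379 / 0.042² = 518.093.
Rounding up, n = 519.

n = 519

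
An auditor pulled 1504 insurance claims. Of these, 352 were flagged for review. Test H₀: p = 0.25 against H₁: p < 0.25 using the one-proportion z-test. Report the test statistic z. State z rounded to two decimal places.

z = -1.43

With x = 352 successes in n = 1504, p̂ = 0.23404.
Under H₀, SE = √(p₀(1−p₀)/n) = √(0.25·0.75/1504) = √0.000124668 = 0.011165.
z = (p̂ − p₀)/SE = (0.23404 − 0.25)/0.011165 = -1.43.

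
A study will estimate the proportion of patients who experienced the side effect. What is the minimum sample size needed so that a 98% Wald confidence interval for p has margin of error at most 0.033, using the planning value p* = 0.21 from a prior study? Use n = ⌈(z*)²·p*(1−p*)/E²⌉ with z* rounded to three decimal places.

n = 825

The 98% critical value is z* = 2.326.
p*(1−p*) = 0.1659.
(z*)²·p*(1−p*)/E² = 5.410276·0.1659/0.001089 = 824.210.
⌈824.210⌉ = 825.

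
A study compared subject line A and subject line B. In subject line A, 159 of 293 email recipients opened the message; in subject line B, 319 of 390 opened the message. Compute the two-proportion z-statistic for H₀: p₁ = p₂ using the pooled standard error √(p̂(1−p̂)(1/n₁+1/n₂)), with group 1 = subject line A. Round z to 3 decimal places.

z = -7.769

Sample proportions: p̂₁ = 159/293 = 0.54266 and p̂₂ = 319/390 = 0.81795.
Pooling: p̂ = 478/683 = 0.69985.
SE = √[p̂(1−p̂)(1/n₁+1/n₂)] = √[0.69985·0.30015·(1/293+1/390)] ≈ 0.035434.
z = (p̂₁ − p̂₂)/SE = (0.54266 − 0.81795)/0.035434 = -0.27529/0.035434 = -7.769.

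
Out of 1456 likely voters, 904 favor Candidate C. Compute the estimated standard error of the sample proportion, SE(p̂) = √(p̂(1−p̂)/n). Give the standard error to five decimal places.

SE = 0.01271

p̂ = 904/1456 = 0.62088.
p̂(1−p̂) = 0.62088·0.37912 = 0.235388.
SE = √(0.235388/1456) = 0.01271.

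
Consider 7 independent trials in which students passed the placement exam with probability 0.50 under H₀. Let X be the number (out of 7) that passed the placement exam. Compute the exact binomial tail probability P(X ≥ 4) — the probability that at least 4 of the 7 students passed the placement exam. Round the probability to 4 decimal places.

P = 0.5000

X is binomial with n = 7 and p = 0.50.
P(X ≥ 4) = C(7,4)·0.50^4·0.50^3 + C(7,5)·0.50^5·0.50^2 + C(7,6)·0.50^6·0.50^1 + C(7,7)·0.50^7·0.50^0.
= 0.273438 + 0.164062 + 0.054688 + 0.007812 = 0.5000.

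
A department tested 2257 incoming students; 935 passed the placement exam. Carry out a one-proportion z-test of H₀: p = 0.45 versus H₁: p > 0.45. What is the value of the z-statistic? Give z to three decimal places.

Sample proportion p̂ = 935/2257 = 0.41427.
SE₀ = √(0.45·0.55/2257) = 0.010472.
z = (p̂ − p₀)/SE = (0.41427 − 0.45)/0.010472 = -3.412.

z = -3.412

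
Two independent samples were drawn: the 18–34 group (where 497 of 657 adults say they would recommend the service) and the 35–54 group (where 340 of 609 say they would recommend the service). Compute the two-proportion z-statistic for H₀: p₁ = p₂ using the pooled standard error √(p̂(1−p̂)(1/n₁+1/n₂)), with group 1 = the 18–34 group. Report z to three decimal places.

p̂₁ = 497/657 = 0.75647, p̂₂ = 340/609 = 0.55829.
Pooling: p̂ = 837/1266 = 0.66114.
SE = √[p̂(1−p̂)(1/n₁+1/n₂)] = √[0.66114·0.33886·(1/657+1/609)] ≈ 0.026625.
z = 0.19818/0.026625 = 7.443.

z = 7.443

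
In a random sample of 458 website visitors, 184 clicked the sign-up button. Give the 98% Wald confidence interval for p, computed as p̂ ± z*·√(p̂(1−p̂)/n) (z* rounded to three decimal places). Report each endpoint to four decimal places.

p̂ = 184/458 = 0.40175.
SE = √(p̂(1−p̂)/n) = √(0.240346/458) = 0.022908.
z* = 2.326 at the 98% level.
Margin of error: 2.326 × 0.022908 = 0.05328.
Interval: 0.40175 ± 0.05328 → (0.3485, 0.4550).

(0.3485, 0.4550)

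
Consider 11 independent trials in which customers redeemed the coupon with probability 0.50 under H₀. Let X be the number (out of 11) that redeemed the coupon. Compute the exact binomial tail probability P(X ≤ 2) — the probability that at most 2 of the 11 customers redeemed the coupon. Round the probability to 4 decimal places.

X is binomial with n = 11 and p = 0.50.
P(X ≤ 2) = C(11,0)·0.50^0·0.50^11 + C(11,1)·0.50^1·0.50^10 + C(11,2)·0.50^2·0.50^9.
= 0.000488 + 0.005371 + 0.026855 = 0.0327.

P = 0.0327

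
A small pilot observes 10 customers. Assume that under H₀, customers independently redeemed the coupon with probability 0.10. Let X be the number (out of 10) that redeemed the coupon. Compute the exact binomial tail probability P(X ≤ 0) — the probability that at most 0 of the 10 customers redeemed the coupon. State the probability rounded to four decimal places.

X ~ Binomial(n=10, p=0.10).
P(X ≤ 0) = C(10,0)·0.10^0·0.90^10.
= 0.348678 = 0.3487.

P = 0.3487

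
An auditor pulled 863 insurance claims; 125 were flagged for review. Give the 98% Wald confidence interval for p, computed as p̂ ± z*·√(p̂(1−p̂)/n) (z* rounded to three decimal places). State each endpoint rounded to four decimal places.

(0.1170, 0.1727)

With x = 125 successes in n = 863, p̂ = 0.14484.
Standard error of p̂: √(0.123864/863) = √0.000143527 = 0.011980.
z* = 2.326 at the 98% level.
Margin = 2.326·0.011980 = 0.02787.
Interval: 0.14484 ± 0.02787 → (0.1170, 0.1727).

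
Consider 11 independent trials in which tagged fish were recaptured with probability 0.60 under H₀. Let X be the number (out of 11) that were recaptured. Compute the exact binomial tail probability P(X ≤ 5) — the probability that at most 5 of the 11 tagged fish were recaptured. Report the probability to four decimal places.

X is binomial with n = 11 and p = 0.60.
P(X ≤ 5) = Σ_{j=0}^{5} C(11,j)·0.60^j·0.40^{11−j}.
= 0.000042 + 0.000692 + 0.005190 + 0.023357 + 0.070071 + 0.147149 = 0.2465.

P = 0.2465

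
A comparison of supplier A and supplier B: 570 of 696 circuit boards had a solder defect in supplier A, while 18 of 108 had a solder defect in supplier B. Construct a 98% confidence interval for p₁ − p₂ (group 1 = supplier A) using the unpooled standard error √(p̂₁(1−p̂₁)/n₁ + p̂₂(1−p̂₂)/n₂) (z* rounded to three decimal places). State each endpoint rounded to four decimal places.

(0.5622, 0.7424)

p̂₁ = 0.81897, p̂₂ = 0.16667, so the observed difference is 0.65230.
SE = √(0.000213019 + 0.001286008) = √0.001499027 = 0.038717.
For 98% confidence, z* = 2.326. Margin of error = 0.09006.
Interval: 0.65230 ± 0.09006 → (0.5622, 0.7424).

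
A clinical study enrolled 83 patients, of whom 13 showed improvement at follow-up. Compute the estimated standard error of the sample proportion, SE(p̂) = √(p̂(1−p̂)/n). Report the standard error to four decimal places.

SE = 0.0399

Sample proportion p̂ = 13/83 = 0.15663.
p̂(1−p̂) = 0.15663·0.84337 = 0.132097.
Dividing by n and taking the root: √0.001591530 = 0.0399.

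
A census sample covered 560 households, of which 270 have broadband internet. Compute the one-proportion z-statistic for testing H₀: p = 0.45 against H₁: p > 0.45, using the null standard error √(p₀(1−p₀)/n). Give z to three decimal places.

z = 1.529

With x = 270 successes in n = 560, p̂ = 0.48214.
Under H₀, SE = √(p₀(1−p₀)/n) = √(0.45·0.55/560) = √0.000441964 = 0.021023.
z = (0.48214 − 0.45)/0.021023 = 0.03214/0.021023 = 1.529.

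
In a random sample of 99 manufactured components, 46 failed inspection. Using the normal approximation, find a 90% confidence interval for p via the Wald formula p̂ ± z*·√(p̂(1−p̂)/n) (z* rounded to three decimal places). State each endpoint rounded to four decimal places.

(0.3822, 0.5471)

With x = 46 successes in n = 99, p̂ = 0.46465.
Standard error of p̂: √(0.248750/99) = √0.002512628 = 0.050126.
For 90% confidence, z* = 1.645.
Margin of error: 1.645 × 0.050126 = 0.08246.
Interval: 0.46465 ± 0.08246 → (0.3822, 0.5471).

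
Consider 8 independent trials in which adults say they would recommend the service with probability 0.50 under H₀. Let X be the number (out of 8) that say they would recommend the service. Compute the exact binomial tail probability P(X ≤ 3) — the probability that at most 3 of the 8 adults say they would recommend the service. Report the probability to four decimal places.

P = 0.3633

X ~ Binomial(n=8, p=0.50).
P(X ≤ 3) = C(8,0)·0.50^0·0.50^8 + C(8,1)·0.50^1·0.50^7 + C(8,2)·0.50^2·0.50^6 + C(8,3)·0.50^3·0.50^5.
= 0.003906 + 0.031250 + 0.109375 + 0.218750 = 0.3633.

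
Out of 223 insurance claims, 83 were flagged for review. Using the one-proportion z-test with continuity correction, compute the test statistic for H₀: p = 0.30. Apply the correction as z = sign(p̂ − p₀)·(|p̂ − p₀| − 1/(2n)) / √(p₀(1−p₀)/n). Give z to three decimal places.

z = 2.280

With x = 83 successes in n = 223, p̂ = 0.37220. p̂ − p₀ = 0.072197.
Continuity correction 1/(2n) = 1/446 = 0.002242.
Corrected numerator: |0.072197| − 0.002242 = 0.069955.
Null standard error: √(0.30·0.70/223) = √0.000941704 = 0.030687.
z = +0.069955/0.030687 = 2.280.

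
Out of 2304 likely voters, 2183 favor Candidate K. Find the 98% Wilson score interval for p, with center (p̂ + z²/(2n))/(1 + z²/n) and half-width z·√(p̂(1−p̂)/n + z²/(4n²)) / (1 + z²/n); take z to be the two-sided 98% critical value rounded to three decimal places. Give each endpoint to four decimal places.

p̂ = 2183/2304 = 0.94748; z = 2.326, so z² = 5.410276.
1 + z²/n = 1.002348.
Adjusted center: (0.94748 + z²/(2n))/1.002348 = 0.94643.
Radicand: p̂(1−p̂)/n + z²/(4n²) = 0.000021597 + 0.000000255 = 0.000021852.
Half-width = 2.326·√0.000021852/1.002348 = 0.01085.
CI: 0.94643 ± 0.01085 = (0.9356, 0.9573).

(0.9356, 0.9573)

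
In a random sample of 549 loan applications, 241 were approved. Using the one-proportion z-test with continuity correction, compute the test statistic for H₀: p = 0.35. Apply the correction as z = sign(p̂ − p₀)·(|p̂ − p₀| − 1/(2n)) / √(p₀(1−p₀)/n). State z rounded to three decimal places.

z = 4.326

With x = 241 successes in n = 549, p̂ = 0.43898. p̂ − p₀ = 0.088980.
1/(2n) = 0.000911.
Corrected numerator: |0.088980| − 0.000911 = 0.088069.
Under H₀, SE = √(p₀(1−p₀)/n) = √(0.35·0.65/549) = √0.000414390 = 0.020357.
z = +0.088069/0.020357 = 4.326.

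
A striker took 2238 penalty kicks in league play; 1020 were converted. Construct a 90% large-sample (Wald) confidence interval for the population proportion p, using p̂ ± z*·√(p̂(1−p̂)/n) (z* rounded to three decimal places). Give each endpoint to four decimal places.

Sample proportion p̂ = 1020/2238 = 0.45576.
SE(p̂) = √(0.45576·0.54424/2238) = 0.010528.
For 90% confidence, z* = 1.645.
Margin = 1.645·0.010528 = 0.01732.
Interval: 0.45576 ± 0.01732 → (0.4384, 0.4731).

(0.4384, 0.4731)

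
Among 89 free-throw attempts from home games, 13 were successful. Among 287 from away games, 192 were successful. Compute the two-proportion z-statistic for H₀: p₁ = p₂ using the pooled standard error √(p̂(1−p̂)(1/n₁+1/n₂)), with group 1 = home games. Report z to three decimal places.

z = -8.655

p̂₁ = 13/89 = 0.14607, p̂₂ = 192/287 = 0.66899.
Pooling: p̂ = 205/376 = 0.54521.
SE = √[p̂(1−p̂)(1/n₁+1/n₂)] = √[0.54521·0.45479·(1/89+1/287)] ≈ 0.060415.
z = -0.52292/0.060415 = -8.655.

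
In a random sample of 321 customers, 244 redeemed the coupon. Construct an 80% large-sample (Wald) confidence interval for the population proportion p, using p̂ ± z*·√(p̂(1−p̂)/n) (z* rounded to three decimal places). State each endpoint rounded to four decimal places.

p̂ = 244/321 = 0.76012.
SE(p̂) = √(0.76012·0.23988/321) = 0.023833.
For 80% confidence, z* = 1.282.
Margin = 1.282·0.023833 = 0.03055.
So the interval runs from 0.7296 to 0.7907.

(0.7296, 0.7907)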